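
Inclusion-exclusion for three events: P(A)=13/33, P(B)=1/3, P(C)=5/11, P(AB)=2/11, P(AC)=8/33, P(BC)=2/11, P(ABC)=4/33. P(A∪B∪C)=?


P(A∪B∪C) = P(A)+P(B)+P(C) - P(AB)-P(AC)-P(BC) + P(ABC)
= 13/33+1/3+5/11 - 2/11-8/33-2/11 + 4/33
= 23/33

23/33


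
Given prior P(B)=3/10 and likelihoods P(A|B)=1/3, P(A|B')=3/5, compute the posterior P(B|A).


P(A) = P(A|B)P(B) + P(A|B')P(B') = 1/3*3/10 + 3/5*7/10 = 13/25
P(B|A) = P(A|B)P(B)/P(A) = (1/10)/(13/25) = 5/26

5/26


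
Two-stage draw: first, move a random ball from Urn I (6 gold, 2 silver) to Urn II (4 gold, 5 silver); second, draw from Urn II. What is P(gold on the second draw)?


P(transfer gold) = 6/8 = 3/4; P(transfer silver) = 1/4
If gold transferred: Urn II has 5 gold of 10, so P(gold|gold moved) = 1/2
If silver transferred: Urn II has 4 gold of 10, so P(gold|silver moved) = 2/5
By total probability: P(gold) = 3/4*1/2 + 1/4*2/5 = 19/40

19/40


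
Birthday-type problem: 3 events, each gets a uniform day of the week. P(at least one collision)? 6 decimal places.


P(all different) = prod((7-i)/7 for i=0..2) = 0.612245
P(at least one match) = 1 - 0.612245 = 0.387755

0.387755


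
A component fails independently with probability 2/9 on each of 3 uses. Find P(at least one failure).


P(at least one) = 1 - P(none)
P(none) = (1 - 2/9)^3 = (7/9)^3 = 343/729
P(at least one) = 1 - 343/729 = 386/729

386/729


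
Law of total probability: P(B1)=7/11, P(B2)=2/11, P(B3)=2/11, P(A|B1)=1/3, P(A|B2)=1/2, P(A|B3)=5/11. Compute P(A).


P(A) = P(A|B1)P(B1) + P(A|B2)P(B2) + P(A|B3)P(B3)
= 1/3*7/11 + 1/2*2/11 + 5/11*2/11
= 7/33 + 1/11 + 10/121 = 140/363

140/363


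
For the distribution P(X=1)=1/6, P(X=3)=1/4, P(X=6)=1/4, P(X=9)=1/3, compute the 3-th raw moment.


E[X^3] = sum(x^3 * P(x))
= 1*1/6 + 27*1/4 + 216*1/4 + 729*1/3
= 3647/12

3647/12


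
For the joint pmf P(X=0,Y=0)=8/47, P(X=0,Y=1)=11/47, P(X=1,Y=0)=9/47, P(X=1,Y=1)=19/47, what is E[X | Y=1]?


P(Y=1) = 30/47
E[X|Y=1] = (0*11 + 1*19)/30 = 19/30

19/30


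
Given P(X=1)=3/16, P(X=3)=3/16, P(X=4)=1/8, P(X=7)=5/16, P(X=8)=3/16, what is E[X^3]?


E[X^3] = sum(g(x)*P(x))
= 1*3/16 + 27*3/16 + 64*1/8 + 343*5/16 + 512*3/16
= 3463/16

3463/16


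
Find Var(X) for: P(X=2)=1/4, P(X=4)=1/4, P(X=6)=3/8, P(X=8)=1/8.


E[X] = 19/4, E[X^2] = 53/2
Var(X) = E[X^2] - (E[X])^2 = 53/2 - (19/4)^2 = 63/16

63/16


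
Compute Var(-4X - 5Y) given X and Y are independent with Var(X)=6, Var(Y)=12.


Independence => Cov(X,Y)=0
Var(-4X - 5Y) = (-4)^2*Var(X) + (-5)^2*Var(Y)
= 16*6 + 25*12 = 396

396


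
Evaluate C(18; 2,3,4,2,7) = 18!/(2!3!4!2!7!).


18! = 6402373705728000
Denominator: 2!=2 * 3!=6 * 4!=24 * 2!=2 * 7!=5040
Coefficient = 6402373705728000 / 2903040 = 2205403200

2205403200


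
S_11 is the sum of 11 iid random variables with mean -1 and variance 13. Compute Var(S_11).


By independence, Var(S_n) = n*Var(X_1) = 11*13 = 143

143


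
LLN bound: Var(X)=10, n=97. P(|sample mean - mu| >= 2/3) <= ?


Var(Xbar) = Var(X)/n = 10/97
Chebyshev: P(|Xbar-mu| >= 2/3) <= Var(Xbar)/(2/3)^2 = (10/97)/(4/9) = 45/194

45/194


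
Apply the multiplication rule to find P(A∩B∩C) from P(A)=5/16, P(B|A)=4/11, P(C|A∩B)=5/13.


P(A∩B∩C) = P(A) * P(B|A) * P(C|A∩B)
= 5/16 * 4/11 * 5/13
= 5/44 * 5/13 = 25/572

25/572


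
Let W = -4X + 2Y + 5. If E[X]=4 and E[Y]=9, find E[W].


E[-4X + 2Y + 5] = -4*E[X] + 2*E[Y] + 5
= (-4)*(4) + (2)*(9) + (5)
= -16 + 18 + 5 = 7

7


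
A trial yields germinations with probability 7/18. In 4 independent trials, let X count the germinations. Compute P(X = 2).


P(X=2) = C(4,2) * p^2 * (1-p)^2
= 6 * 49/324 * 121/324
= 5929/17496

5929/17496


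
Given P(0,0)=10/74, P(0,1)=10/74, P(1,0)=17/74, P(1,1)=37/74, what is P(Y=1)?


P(Y=1) = P(0,1)+P(1,1) = 10/74 + 37/74 = 47/74

47/74


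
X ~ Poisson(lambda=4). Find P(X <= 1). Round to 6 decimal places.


P(X<=1) = e^(-4)*4^0/0! + e^(-4)*4^1/1!
≈ 0.0183156389 + 0.0732625556
= 0.0915781945
≈ 0.091578

0.091578


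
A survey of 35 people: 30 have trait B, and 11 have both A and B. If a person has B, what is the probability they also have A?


P(A|B) = P(A∩B)/P(B) = (11/35)/(30/35) = 11/30

11/30


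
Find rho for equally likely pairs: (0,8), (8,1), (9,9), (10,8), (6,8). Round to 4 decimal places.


Cov(X,Y) = -1.4800, Var(X) = 12.6400, Var(Y) = 8.5600
rho = Cov/(sqrt(VarX)*sqrt(VarY)) = -0.1423

-0.1423


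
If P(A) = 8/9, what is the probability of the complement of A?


P(A') = 1 - P(A) = 1 - 8/9 = 1/9

1/9


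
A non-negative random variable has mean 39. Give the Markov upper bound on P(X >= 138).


Markov: P(X >= a) <= E[X]/a
P(X >= 138) <= 39/138 = 13/46

13/46


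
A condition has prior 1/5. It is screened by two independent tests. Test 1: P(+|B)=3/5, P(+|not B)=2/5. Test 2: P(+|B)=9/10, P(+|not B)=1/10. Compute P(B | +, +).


After test 1: P(+) = 3/5*1/5 + 2/5*4/5 = 11/25
P(B|+) = (3/25)/(11/25) = 3/11
After test 2 (use post1 as new prior): P(+) = 9/10*3/11 + 1/10*8/11 = 7/22
P(B|+,+) = (27/110)/(7/22) = 27/35

27/35


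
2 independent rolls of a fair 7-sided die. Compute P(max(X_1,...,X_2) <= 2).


P(max <= 2) = P(all X_i <= 2) = (P(X_1 <= 2))^2
= (2/7)^2 = 4/49

4/49


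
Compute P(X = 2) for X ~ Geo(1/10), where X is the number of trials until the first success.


P(X=2) = (1-p)^1 * p = (9/10)^1 * 1/10
= 9/10 * 1/10 = 9/100

9/100


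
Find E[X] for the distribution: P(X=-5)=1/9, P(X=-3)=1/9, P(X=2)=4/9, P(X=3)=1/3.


E[X] = sum(x * P(x))
= -5*1/9 - 3*1/9 + 2*4/9 + 3*1/3
= 1

1


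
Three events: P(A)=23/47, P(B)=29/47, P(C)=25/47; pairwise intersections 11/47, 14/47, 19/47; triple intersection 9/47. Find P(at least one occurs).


P(A∪B∪C) = P(A)+P(B)+P(C) - P(AB)-P(AC)-P(BC) + P(ABC)
= 23/47+29/47+25/47 - 11/47-14/47-19/47 + 9/47
= 42/47

42/47


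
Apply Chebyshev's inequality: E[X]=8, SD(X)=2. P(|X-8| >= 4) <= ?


k = 4/2 = 2
Chebyshev: P(|X-mu| >= k*sigma) <= 1/k^2 = 1/2^2 = 1/4

1/4


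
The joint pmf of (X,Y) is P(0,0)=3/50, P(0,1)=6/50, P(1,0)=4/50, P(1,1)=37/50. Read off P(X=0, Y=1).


Read from table: P(X=0, Y=1) = 6/50 = 3/25

3/25


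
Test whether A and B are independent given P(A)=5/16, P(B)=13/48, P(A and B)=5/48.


P(A)*P(B) = 5/16*13/48 = 65/768
P(A∩B) = 5/48 != 65/768, so not independent

No, A and B are not independent


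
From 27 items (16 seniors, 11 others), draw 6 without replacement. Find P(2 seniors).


P(X=2) = C(16,2)*C(11,4) / C(27,6)
= 120*330 / 296010
= 39600/296010 = 40/299

40/299


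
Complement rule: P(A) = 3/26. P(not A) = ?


P(A') = 1 - P(A) = 1 - 3/26 = 23/26

23/26


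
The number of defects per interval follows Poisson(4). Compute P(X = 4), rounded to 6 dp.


P(X=4) = e^(-4) * 4^4 / 4!
≈ 0.01831563889 * 256 / 24
≈ 0.195367

0.195367


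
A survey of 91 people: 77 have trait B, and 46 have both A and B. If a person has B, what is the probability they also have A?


P(A|B) = P(A∩B)/P(B) = (46/91)/(77/91) = 46/77

46/77


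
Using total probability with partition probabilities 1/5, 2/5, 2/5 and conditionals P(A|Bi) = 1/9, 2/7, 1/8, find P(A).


P(A) = P(A|B1)P(B1) + P(A|B2)P(B2) + P(A|B3)P(B3)
= 1/9*1/5 + 2/7*2/5 + 1/8*2/5
= 1/45 + 4/35 + 1/20 = 47/252

47/252


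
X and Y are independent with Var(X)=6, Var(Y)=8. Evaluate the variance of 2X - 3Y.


Independence => Cov(X,Y)=0
Var(2X - 3Y) = 2^2*Var(X) + (-3)^2*Var(Y)
= 4*6 + 9*8 = 96

96


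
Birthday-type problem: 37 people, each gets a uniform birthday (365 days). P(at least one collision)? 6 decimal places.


P(all different) = prod((365-i)/365 for i=0..36) = 0.151266
P(at least one match) = 1 - 0.151266 = 0.848734

0.848734


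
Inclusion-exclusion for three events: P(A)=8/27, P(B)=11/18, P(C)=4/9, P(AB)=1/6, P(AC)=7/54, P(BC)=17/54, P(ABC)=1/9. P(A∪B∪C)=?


P(A∪B∪C) = P(A)+P(B)+P(C) - P(AB)-P(AC)-P(BC) + P(ABC)
= 8/27+11/18+4/9 - 1/6-7/54-17/54 + 1/9
= 23/27

23/27


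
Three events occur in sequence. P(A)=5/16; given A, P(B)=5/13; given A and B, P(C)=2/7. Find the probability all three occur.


P(A∩B∩C) = P(A) * P(B|A) * P(C|A∩B)
= 5/16 * 5/13 * 2/7
= 25/208 * 2/7 = 25/728

25/728


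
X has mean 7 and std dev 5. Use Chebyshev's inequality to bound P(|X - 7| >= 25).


k = 25/5 = 5
Chebyshev: P(|X-mu| >= k*sigma) <= 1/k^2 = 1/5^2 = 1/25

1/25


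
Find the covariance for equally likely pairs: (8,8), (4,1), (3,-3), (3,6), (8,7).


E[X]=26/5, E[Y]=19/5, E[XY]=133/5
Cov(X,Y) = E[XY] - E[X]E[Y] = 133/5 - 26/5*19/5 = 171/25

171/25


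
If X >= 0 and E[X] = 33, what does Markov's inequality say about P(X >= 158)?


Markov: P(X >= a) <= E[X]/a
P(X >= 158) <= 33/158

33/158


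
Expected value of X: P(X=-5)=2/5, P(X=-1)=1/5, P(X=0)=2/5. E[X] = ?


E[X] = sum(x * P(x))
= -5*2/5 - 1*1/5 + 0*2/5
= -11/5

-11/5


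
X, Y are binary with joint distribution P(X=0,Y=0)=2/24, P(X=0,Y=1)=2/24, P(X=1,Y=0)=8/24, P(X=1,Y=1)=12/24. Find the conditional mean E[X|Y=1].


P(Y=1) = 14/24
E[X|Y=1] = (0*2 + 1*12)/14 = 12/14 = 6/7

6/7


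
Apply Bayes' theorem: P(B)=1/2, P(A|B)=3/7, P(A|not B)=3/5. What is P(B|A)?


P(A) = P(A|B)P(B) + P(A|B')P(B') = 3/7*1/2 + 3/5*1/2 = 18/35
P(B|A) = P(A|B)P(B)/P(A) = (3/14)/(18/35) = 5/12

5/12


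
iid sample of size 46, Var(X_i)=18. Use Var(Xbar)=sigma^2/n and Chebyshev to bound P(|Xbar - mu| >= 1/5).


Var(Xbar) = Var(X)/n = 18/46
Chebyshev: P(|Xbar-mu| >= 1/5) <= Var(Xbar)/(1/5)^2 = (9/23)/(1/25) = 225/23
Bound exceeds 1, so trivial bound: 1

1


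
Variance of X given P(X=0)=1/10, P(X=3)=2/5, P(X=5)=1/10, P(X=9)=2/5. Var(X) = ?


E[X] = 53/10, E[X^2] = 77/2
Var(X) = E[X^2] - (E[X])^2 = 77/2 - (53/10)^2 = 1041/100

1041/100


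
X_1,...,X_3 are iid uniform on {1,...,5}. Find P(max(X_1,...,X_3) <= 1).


P(max <= 1) = P(all X_i <= 1) = (P(X_1 <= 1))^3
= (1/5)^3 = 1/125

1/125


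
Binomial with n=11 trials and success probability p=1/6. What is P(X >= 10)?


P(X>=10) = P(X=10) + P(X=11)
= 55/362797056 + 1/362797056
= 7/45349632

7/45349632


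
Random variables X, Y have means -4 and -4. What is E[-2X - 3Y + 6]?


E[-2X - 3Y + 6] = -2*E[X] - 3*E[Y] + 6
= (-2)*(-4) + (-3)*(-4) + (6)
= 8 + 12 + 6 = 26

26


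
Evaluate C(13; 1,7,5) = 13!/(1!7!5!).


13! = 6227020800
Denominator: 1!=1 * 7!=5040 * 5!=120
Coefficient = 6227020800 / 604800 = 10296

10296


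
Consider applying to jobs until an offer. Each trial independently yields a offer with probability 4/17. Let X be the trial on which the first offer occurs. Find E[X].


For geometric (trials until first success), E[X] = 1/p = 1/(4/17) = 17/4

17/4


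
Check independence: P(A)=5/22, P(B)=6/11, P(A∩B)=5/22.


P(A)*P(B) = 5/22*6/11 = 15/121
P(A∩B) = 5/22 != 15/121, so not independent

No, A and B are not independent


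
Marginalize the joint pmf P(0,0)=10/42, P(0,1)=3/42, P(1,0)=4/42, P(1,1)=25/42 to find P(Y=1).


P(Y=1) = P(0,1)+P(1,1) = 3/42 + 25/42 = 28/42 = 2/3

2/3


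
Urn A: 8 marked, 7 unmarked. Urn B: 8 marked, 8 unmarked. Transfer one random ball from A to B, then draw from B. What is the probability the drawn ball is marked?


P(transfer marked) = 8/15; P(transfer unmarked) = 7/15
If marked transferred: Urn II has 9 marked of 17, so P(marked|marked moved) = 9/17
If unmarked transferred: Urn II has 8 marked of 17, so P(marked|unmarked moved) = 8/17
By total probability: P(marked) = 8/15*9/17 + 7/15*8/17 = 128/255

128/255


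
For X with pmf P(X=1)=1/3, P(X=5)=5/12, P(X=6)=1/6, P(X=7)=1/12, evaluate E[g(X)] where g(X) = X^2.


E[X^2] = sum(g(x)*P(x))
= 1*1/3 + 25*5/12 + 36*1/6 + 49*1/12
= 125/6

125/6


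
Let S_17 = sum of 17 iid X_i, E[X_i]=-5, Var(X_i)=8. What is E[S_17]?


E[S_n] = n*E[X_1] = 17*-5 = -85

-85


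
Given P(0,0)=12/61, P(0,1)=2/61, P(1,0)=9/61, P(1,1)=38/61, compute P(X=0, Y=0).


Read from table: P(X=0, Y=0) = 12/61

12/61


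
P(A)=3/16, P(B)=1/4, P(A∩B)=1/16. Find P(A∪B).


P(A∪B) = P(A) + P(B) - P(A∩B)
= 3/16 + 1/4 - 1/16 = 3/8

3/8


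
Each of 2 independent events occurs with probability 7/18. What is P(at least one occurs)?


P(at least one) = 1 - P(none)
P(none) = (1 - 7/18)^2 = (11/18)^2 = 121/324
P(at least one) = 1 - 121/324 = 203/324

203/324


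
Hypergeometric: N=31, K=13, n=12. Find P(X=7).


P(X=7) = C(13,7)*C(18,5) / C(31,12)
= 1716*8568 / 141120525
= 14702688/141120525 = 53856/516925

53856/516925


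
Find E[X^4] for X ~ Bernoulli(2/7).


For Bernoulli: X in {0,1}
E[X^4] = 0^4*(1-2/7) + 1^4*2/7 = 2/7

2/7


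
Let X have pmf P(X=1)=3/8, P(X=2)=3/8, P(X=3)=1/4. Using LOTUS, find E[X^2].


E[X^2] = sum(g(x)*P(x))
= 1*3/8 + 4*3/8 + 9*1/4
= 33/8

33/8


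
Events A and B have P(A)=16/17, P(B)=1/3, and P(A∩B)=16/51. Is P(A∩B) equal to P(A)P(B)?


P(A)*P(B) = 16/17*1/3 = 16/51
P(A∩B) = 16/51, which equals P(A)P(B), so independent

Yes, A and B are independent


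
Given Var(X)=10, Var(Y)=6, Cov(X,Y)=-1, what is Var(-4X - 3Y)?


Var(-4X - 3Y) = (-4)^2*Var(X) + (-3)^2*Var(Y) + 2*(-4)*(-3)*Cov(X,Y)
= 16*10 + 9*6 + 24*(-1)
= 160 + 54 - 24 = 190

190


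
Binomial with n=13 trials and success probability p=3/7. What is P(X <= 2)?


P(X<=2) = P(X=0) + P(X=1) + P(X=2)
= 67108864/96889010407 + 654311424/96889010407 + 2944401408/96889010407
= 3665821696/96889010407

3665821696/96889010407


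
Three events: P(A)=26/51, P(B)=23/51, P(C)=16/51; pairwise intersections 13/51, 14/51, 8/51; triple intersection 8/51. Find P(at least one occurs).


P(A∪B∪C) = P(A)+P(B)+P(C) - P(AB)-P(AC)-P(BC) + P(ABC)
= 26/51+23/51+16/51 - 13/51-14/51-8/51 + 8/51
= 38/51

38/51


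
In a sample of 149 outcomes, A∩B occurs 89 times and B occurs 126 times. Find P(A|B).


P(A|B) = P(A∩B)/P(B) = (89/149)/(126/149) = 89/126

89/126


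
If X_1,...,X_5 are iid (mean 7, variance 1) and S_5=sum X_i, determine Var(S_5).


By independence, Var(S_n) = n*Var(X_1) = 5*1 = 5

5


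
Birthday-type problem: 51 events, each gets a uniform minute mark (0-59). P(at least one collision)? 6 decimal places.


P(all different) = prod((60-i)/60 for i=0..50) = 0.000000
P(at least one match) = 1 - 0.000000 = 1.000000

1.000000


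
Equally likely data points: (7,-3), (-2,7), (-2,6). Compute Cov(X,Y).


E[X]=1, E[Y]=10/3, E[XY]=-47/3
Cov(X,Y) = E[XY] - E[X]E[Y] = -47/3 - 1*10/3 = -19

-19


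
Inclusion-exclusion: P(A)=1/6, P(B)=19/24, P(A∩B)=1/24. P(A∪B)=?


P(A∪B) = P(A) + P(B) - P(A∩B)
= 1/6 + 19/24 - 1/24 = 11/12

11/12


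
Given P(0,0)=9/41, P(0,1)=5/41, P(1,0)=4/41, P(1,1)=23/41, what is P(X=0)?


P(X=0) = P(0,0)+P(0,1) = 9/41 + 5/41 = 14/41

14/41


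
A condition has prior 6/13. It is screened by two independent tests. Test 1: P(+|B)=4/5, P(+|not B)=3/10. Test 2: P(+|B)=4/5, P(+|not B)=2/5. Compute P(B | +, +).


After test 1: P(+) = 4/5*6/13 + 3/10*7/13 = 69/130
P(B|+) = (24/65)/(69/130) = 16/23
After test 2 (use post1 as new prior): P(+) = 4/5*16/23 + 2/5*7/23 = 78/115
P(B|+,+) = (64/115)/(78/115) = 32/39

32/39


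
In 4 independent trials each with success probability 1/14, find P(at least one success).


P(at least one) = 1 - P(none)
P(none) = (1 - 1/14)^4 = (13/14)^4 = 28561/38416
P(at least one) = 1 - 28561/38416 = 9855/38416

9855/38416


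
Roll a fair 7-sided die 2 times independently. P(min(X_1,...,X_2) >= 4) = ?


P(min >= 4) = P(all X_i >= 4) = (P(X_1 >= 4))^2
= (4/7)^2 = 16/49

16/49


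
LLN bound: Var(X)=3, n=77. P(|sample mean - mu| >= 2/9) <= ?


Var(Xbar) = Var(X)/n = 3/77
Chebyshev: P(|Xbar-mu| >= 2/9) <= Var(Xbar)/(2/9)^2 = (3/77)/(4/81) = 243/308

243/308


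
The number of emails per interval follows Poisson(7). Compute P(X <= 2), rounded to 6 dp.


P(X<=2) = e^(-7)*7^0/0! + e^(-7)*7^1/1! + e^(-7)*7^2/2!
≈ 0.0009118820 + 0.0063831738 + 0.0223411082
= 0.0296361640
≈ 0.029636

0.029636


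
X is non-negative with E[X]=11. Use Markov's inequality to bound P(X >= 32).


Markov: P(X >= a) <= E[X]/a
P(X >= 32) <= 11/32

11/32


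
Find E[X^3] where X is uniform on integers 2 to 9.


E[X^3] = (1/8) * sum(x^3 for x=2..9)
= 2024/8 = 253

253


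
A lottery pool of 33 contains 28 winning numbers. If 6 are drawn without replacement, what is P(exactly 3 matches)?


P(X=3) = C(28,3)*C(5,3) / C(33,6)
= 3276*10 / 1107568
= 32760/1107568 = 585/19778

585/19778


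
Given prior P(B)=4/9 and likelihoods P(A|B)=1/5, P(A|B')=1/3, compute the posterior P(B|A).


P(A) = P(A|B)P(B) + P(A|B')P(B') = 1/5*4/9 + 1/3*5/9 = 37/135
P(B|A) = P(A|B)P(B)/P(A) = (4/45)/(37/135) = 12/37

12/37


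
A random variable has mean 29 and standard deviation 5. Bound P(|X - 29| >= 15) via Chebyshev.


k = 15/5 = 3
Chebyshev: P(|X-mu| >= k*sigma) <= 1/k^2 = 1/3^2 = 1/9

1/9


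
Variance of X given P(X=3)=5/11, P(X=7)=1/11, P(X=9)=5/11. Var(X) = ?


E[X] = 67/11, E[X^2] = 499/11
Var(X) = E[X^2] - (E[X])^2 = 499/11 - (67/11)^2 = 1000/121

1000/121


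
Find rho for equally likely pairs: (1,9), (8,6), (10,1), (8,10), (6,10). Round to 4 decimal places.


Cov(X,Y) = -6.1200, Var(X) = 9.4400, Var(Y) = 11.7600
rho = Cov/(sqrt(VarX)*sqrt(VarY)) = -0.5808

-0.5808


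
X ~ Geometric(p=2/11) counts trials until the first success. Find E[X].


For geometric (trials until first success), E[X] = 1/p = 1/(2/11) = 11/2

11/2


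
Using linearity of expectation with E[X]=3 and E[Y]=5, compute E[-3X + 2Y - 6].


E[-3X + 2Y - 6] = -3*E[X] + 2*E[Y] - 6
= (-3)*(3) + (2)*(5) + (-6)
= -9 + 10 - 6 = -5

-5


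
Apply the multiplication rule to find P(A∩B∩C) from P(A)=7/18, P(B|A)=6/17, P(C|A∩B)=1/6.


P(A∩B∩C) = P(A) * P(B|A) * P(C|A∩B)
= 7/18 * 6/17 * 1/6
= 7/51 * 1/6 = 7/306

7/306


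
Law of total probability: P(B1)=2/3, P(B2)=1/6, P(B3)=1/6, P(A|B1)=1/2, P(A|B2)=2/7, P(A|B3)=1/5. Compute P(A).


P(A) = P(A|B1)P(B1) + P(A|B2)P(B2) + P(A|B3)P(B3)
= 1/2*2/3 + 2/7*1/6 + 1/5*1/6
= 1/3 + 1/21 + 1/30 = 29/70

29/70


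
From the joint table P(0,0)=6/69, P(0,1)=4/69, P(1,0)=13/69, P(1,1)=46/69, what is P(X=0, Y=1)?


Read from table: P(X=0, Y=1) = 4/69

4/69


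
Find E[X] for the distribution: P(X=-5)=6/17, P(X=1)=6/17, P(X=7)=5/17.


E[X] = sum(x * P(x))
= -5*6/17 + 1*6/17 + 7*5/17
= 11/17

11/17


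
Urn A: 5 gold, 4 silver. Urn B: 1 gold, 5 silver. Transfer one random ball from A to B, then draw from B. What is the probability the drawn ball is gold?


P(transfer gold) = 5/9; P(transfer silver) = 4/9
If gold transferred: Urn II has 2 gold of 7, so P(gold|gold moved) = 2/7
If silver transferred: Urn II has 1 gold of 7, so P(gold|silver moved) = 1/7
By total probability: P(gold) = 5/9*2/7 + 4/9*1/7 = 2/9

2/9


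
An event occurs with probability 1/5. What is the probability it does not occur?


P(A') = 1 - P(A) = 1 - 1/5 = 4/5

4/5


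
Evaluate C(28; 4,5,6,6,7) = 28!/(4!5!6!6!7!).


28! = 304888344611713860501504000000
Denominator: 4!=24 * 5!=120 * 6!=720 * 6!=720 * 7!=5040
Coefficient = 304888344611713860501504000000 / 7524679680000 = 40518448303132800

40518448303132800


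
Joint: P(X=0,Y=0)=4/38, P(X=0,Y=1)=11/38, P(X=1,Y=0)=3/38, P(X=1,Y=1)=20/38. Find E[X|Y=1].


P(Y=1) = 31/38
E[X|Y=1] = (0*11 + 1*20)/31 = 20/31

20/31


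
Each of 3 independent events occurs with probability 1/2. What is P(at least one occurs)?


P(at least one) = 1 - P(none)
P(none) = (1 - 1/2)^3 = (1/2)^3 = 1/8
P(at least one) = 1 - 1/8 = 7/8

7/8


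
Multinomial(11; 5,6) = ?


11! = 39916800
Denominator: 5!=120 * 6!=720
Coefficient = 39916800 / 86400 = 462

462


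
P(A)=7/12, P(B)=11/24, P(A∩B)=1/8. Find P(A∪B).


P(A∪B) = P(A) + P(B) - P(A∩B)
= 7/12 + 11/24 - 1/8 = 11/12

11/12


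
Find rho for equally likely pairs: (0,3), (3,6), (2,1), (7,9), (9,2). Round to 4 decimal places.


Cov(X,Y) = 2.5600, Var(X) = 10.9600, Var(Y) = 8.5600
rho = Cov/(sqrt(VarX)*sqrt(VarY)) = 0.2643

0.2643


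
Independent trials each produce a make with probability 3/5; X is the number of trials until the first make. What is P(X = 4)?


P(X=4) = (1-p)^3 * p = (2/5)^3 * 3/5
= 8/125 * 3/5 = 24/625

24/625


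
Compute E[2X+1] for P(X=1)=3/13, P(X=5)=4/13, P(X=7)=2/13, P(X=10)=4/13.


E[2X+1] = sum(g(x)*P(x))
= 3*3/13 + 11*4/13 + 15*2/13 + 21*4/13
= 167/13

167/13


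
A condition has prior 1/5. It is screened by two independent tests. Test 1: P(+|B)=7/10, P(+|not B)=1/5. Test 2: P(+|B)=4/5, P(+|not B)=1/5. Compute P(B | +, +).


After test 1: P(+) = 7/10*1/5 + 1/5*4/5 = 3/10
P(B|+) = (7/50)/(3/10) = 7/15
After test 2 (use post1 as new prior): P(+) = 4/5*7/15 + 1/5*8/15 = 12/25
P(B|+,+) = (28/75)/(12/25) = 7/9

7/9


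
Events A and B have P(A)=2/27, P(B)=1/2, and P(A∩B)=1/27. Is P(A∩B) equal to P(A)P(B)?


P(A)*P(B) = 2/27*1/2 = 1/27
P(A∩B) = 1/27, which equals P(A)P(B), so independent

Yes, A and B are independent


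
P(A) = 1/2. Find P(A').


P(A') = 1 - P(A) = 1 - 1/2 = 1/2

1/2


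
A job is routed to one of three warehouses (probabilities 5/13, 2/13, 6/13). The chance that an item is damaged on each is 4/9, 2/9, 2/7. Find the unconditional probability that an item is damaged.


P(A) = P(A|B1)P(B1) + P(A|B2)P(B2) + P(A|B3)P(B3)
= 4/9*5/13 + 2/9*2/13 + 2/7*6/13
= 20/117 + 4/117 + 12/91 = 92/273

92/273


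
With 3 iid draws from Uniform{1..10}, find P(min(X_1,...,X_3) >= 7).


P(min >= 7) = P(all X_i >= 7) = (P(X_1 >= 7))^3
= (4/10)^3 = (2/5)^3 = 8/125

8/125


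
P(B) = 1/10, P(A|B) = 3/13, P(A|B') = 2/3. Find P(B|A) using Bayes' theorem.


P(A) = P(A|B)P(B) + P(A|B')P(B') = 3/13*1/10 + 2/3*9/10 = 81/130
P(B|A) = P(A|B)P(B)/P(A) = (3/130)/(81/130) = 1/27

1/27


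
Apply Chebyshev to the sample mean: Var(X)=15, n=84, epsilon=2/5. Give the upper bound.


Var(Xbar) = Var(X)/n = 15/84
Chebyshev: P(|Xbar-mu| >= 2/5) <= Var(Xbar)/(2/5)^2 = (5/28)/(4/25) = 125/112
Bound exceeds 1, so trivial bound: 1

1


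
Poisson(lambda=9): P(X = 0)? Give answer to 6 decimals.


P(X=0) = e^(-9) * 9^0 / 0!
≈ 0.0001234098041 * 1 / 1
≈ 0.000123

0.000123


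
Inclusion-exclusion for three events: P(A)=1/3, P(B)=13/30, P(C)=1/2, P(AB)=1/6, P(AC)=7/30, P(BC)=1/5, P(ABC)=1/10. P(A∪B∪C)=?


P(A∪B∪C) = P(A)+P(B)+P(C) - P(AB)-P(AC)-P(BC) + P(ABC)
= 1/3+13/30+1/2 - 1/6-7/30-1/5 + 1/10
= 23/30

23/30


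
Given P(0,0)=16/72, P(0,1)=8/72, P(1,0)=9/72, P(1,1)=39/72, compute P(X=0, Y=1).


Read from table: P(X=0, Y=1) = 8/72 = 1/9

1/9


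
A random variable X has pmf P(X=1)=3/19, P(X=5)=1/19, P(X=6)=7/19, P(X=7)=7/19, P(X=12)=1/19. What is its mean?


E[X] = sum(x * P(x))
= 1*3/19 + 5*1/19 + 6*7/19 + 7*7/19 + 12*1/19
= 111/19

111/19


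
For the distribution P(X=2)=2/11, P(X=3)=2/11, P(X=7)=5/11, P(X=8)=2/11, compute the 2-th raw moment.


E[X^2] = sum(x^2 * P(x))
= 4*2/11 + 9*2/11 + 49*5/11 + 64*2/11
= 399/11

399/11


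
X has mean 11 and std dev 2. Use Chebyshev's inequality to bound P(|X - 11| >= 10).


k = 10/2 = 5
Chebyshev: P(|X-mu| >= k*sigma) <= 1/k^2 = 1/5^2 = 1/25

1/25


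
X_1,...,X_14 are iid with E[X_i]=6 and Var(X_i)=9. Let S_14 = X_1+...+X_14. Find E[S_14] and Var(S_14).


E[S_n] = n*mu = 14*6 = 84
Var(S_n) = n*sigma^2 = 14*9 = 126

E[S_14]=84, Var(S_14)=126


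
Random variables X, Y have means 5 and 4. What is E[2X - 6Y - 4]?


E[2X - 6Y - 4] = 2*E[X] - 6*E[Y] - 4
= (2)*(5) + (-6)*(4) + (-4)
= 10 - 24 - 4 = -18

-18


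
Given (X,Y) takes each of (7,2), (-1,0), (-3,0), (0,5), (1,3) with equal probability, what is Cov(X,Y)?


E[X]=4/5, E[Y]=2, E[XY]=17/5
Cov(X,Y) = E[XY] - E[X]E[Y] = 17/5 - 4/5*2 = 9/5

9/5


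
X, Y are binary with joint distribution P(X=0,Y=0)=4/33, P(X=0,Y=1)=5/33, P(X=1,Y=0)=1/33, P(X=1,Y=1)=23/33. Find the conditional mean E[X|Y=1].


P(Y=1) = 28/33
E[X|Y=1] = (0*5 + 1*23)/28 = 23/28

23/28


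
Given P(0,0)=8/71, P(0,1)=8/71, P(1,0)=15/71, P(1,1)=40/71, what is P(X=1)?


P(X=1) = P(1,0)+P(1,1) = 15/71 + 40/71 = 55/71

55/71


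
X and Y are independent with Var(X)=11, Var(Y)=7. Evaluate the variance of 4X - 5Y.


Independence => Cov(X,Y)=0
Var(4X - 5Y) = 4^2*Var(X) + (-5)^2*Var(Y)
= 16*11 + 25*7 = 351

351


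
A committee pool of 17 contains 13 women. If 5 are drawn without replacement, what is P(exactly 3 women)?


P(X=3) = C(13,3)*C(4,2) / C(17,5)
= 286*6 / 6188
= 1716/6188 = 33/119

33/119


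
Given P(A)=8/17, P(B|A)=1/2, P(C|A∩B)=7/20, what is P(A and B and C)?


P(A∩B∩C) = P(A) * P(B|A) * P(C|A∩B)
= 8/17 * 1/2 * 7/20
= 4/17 * 7/20 = 7/85

7/85


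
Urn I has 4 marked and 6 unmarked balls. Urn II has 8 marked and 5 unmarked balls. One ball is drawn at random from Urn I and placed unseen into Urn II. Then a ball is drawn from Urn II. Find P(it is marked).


P(transfer marked) = 4/10 = 2/5; P(transfer unmarked) = 3/5
If marked transferred: Urn II has 9 marked of 14, so P(marked|marked moved) = 9/14
If unmarked transferred: Urn II has 8 marked of 14, so P(marked|unmarked moved) = 4/7
By total probability: P(marked) = 2/5*9/14 + 3/5*4/7 = 3/5

3/5


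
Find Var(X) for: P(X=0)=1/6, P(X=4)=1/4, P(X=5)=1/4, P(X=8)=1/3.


E[X] = 59/12, E[X^2] = 379/12
Var(X) = E[X^2] - (E[X])^2 = 379/12 - (59/12)^2 = 1067/144

1067/144


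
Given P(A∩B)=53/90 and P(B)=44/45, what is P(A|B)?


P(A|B) = P(A∩B)/P(B) = (53/90)/(88/90) = 53/88

53/88


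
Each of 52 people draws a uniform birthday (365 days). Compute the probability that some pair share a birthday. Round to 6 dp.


P(all different) = prod((365-i)/365 for i=0..51) = 0.021995
P(at least one match) = 1 - 0.021995 = 0.978005

0.978005


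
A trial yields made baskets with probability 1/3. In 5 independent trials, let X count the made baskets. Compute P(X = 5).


P(X=5) = C(5,5) * p^5 * (1-p)^0
= 1 * 1/243 * 1
= 1/243

1/243


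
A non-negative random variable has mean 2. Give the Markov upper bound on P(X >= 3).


Markov: P(X >= a) <= E[X]/a
P(X >= 3) <= 2/3

2/3


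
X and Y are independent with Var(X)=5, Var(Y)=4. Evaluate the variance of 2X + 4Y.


Independence => Cov(X,Y)=0
Var(2X + 4Y) = 2^2*Var(X) + 4^2*Var(Y)
= 4*5 + 16*4 = 84

84


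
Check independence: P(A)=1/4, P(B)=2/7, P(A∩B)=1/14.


P(A)*P(B) = 1/4*2/7 = 1/14
P(A∩B) = 1/14, which equals P(A)P(B), so independent

Yes, A and B are independent


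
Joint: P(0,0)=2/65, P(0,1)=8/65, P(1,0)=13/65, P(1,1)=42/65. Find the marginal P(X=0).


P(X=0) = P(0,0)+P(0,1) = 2/65 + 8/65 = 10/65 = 2/13

2/13


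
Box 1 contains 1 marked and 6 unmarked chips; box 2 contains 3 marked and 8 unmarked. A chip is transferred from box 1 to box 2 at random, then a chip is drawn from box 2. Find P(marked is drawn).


P(transfer marked) = 1/7; P(transfer unmarked) = 6/7
If marked transferred: Urn II has 4 marked of 12, so P(marked|marked moved) = 1/3
If unmarked transferred: Urn II has 3 marked of 12, so P(marked|unmarked moved) = 1/4
By total probability: P(marked) = 1/7*1/3 + 6/7*1/4 = 11/42

11/42


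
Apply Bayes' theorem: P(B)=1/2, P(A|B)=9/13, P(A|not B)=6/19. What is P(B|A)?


P(A) = P(A|B)P(B) + P(A|B')P(B') = 9/13*1/2 + 6/19*1/2 = 249/494
P(B|A) = P(A|B)P(B)/P(A) = (9/26)/(249/494) = 57/83

57/83


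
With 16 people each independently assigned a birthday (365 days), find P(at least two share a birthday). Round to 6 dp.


P(all different) = prod((365-i)/365 for i=0..15) = 0.716396
P(at least one match) = 1 - 0.716396 = 0.283604

0.283604


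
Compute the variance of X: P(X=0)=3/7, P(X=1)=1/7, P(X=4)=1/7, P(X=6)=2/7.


E[X] = 17/7, E[X^2] = 89/7
Var(X) = E[X^2] - (E[X])^2 = 89/7 - (17/7)^2 = 334/49

334/49


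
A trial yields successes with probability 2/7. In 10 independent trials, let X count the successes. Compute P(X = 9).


P(X=9) = C(10,9) * p^9 * (1-p)^1
= 10 * 512/40353607 * 5/7
= 25600/282475249

25600/282475249


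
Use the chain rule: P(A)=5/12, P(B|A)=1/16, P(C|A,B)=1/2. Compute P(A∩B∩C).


P(A∩B∩C) = P(A) * P(B|A) * P(C|A∩B)
= 5/12 * 1/16 * 1/2
= 5/192 * 1/2 = 5/384

5/384


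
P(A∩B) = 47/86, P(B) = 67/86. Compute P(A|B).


P(A|B) = P(A∩B)/P(B) = (47/86)/(67/86) = 47/67

47/67


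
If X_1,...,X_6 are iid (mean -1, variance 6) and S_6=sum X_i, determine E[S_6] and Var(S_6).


E[S_n] = n*mu = 6*-1 = -6
Var(S_n) = n*sigma^2 = 6*6 = 36

E[S_6]=-6, Var(S_6)=36


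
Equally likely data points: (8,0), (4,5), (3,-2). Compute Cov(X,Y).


E[X]=5, E[Y]=1, E[XY]=14/3
Cov(X,Y) = E[XY] - E[X]E[Y] = 14/3 - 5*1 = -1/3

-1/3


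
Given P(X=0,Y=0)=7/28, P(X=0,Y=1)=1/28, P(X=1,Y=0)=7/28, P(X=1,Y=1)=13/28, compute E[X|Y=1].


P(Y=1) = 14/28
E[X|Y=1] = (0*1 + 1*13)/14 = 13/14

13/14


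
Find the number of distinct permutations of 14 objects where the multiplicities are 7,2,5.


14! = 87178291200
Denominator: 7!=5040 * 2!=2 * 5!=120
Coefficient = 87178291200 / 1209600 = 72072

72072


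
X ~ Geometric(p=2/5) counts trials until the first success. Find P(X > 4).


P(X > 4) = P(first 4 trials all fail) = (1-p)^4 = (3/5)^4 = 81/625

81/625


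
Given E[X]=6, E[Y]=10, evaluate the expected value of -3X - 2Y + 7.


E[-3X - 2Y + 7] = -3*E[X] - 2*E[Y] + 7
= (-3)*(6) + (-2)*(10) + (7)
= -18 - 20 + 7 = -31

-31


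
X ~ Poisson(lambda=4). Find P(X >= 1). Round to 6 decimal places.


P(X>=1) = 1 - P(X<=0) = 1 - (e^(-4)*4^0/0!)
≈ 1 - 0.0183156389 = 0.9816843611
≈ 0.981684

0.981684


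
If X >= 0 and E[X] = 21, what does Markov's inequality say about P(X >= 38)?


Markov: P(X >= a) <= E[X]/a
P(X >= 38) <= 21/38

21/38


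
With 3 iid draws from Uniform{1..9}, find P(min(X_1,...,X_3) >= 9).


P(min >= 9) = P(all X_i >= 9) = (P(X_1 >= 9))^3
= (1/9)^3 = 1/729

1/729


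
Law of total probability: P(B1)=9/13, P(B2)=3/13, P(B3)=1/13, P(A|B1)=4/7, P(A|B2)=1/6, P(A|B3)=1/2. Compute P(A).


P(A) = P(A|B1)P(B1) + P(A|B2)P(B2) + P(A|B3)P(B3)
= 4/7*9/13 + 1/6*3/13 + 1/2*1/13
= 36/91 + 1/26 + 1/26 = 43/91

43/91


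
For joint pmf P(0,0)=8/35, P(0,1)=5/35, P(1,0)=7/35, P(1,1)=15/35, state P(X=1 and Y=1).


Read from table: P(X=1, Y=1) = 15/35 = 3/7

3/7


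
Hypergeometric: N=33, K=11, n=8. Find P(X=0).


P(X=0) = C(11,0)*C(22,8) / C(33,8)
= 1*319770 / 13884156
= 319770/13884156 = 1615/70122

1615/70122


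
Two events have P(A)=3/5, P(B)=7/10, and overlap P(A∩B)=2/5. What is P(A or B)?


P(A∪B) = P(A) + P(B) - P(A∩B)
= 3/5 + 7/10 - 2/5 = 9/10

9/10


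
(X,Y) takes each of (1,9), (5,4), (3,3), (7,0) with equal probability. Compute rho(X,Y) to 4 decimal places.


Cov(X,Y) = -6.5000, Var(X) = 5.0000, Var(Y) = 10.5000
rho = Cov/(sqrt(VarX)*sqrt(VarY)) = -0.8971

-0.8971


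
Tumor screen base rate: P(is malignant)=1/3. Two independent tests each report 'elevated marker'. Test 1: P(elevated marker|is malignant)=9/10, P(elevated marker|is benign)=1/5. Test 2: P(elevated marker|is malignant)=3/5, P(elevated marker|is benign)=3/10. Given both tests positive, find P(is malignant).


After test 1: P(+) = 9/10*1/3 + 1/5*2/3 = 13/30
P(B|+) = (3/10)/(13/30) = 9/13
After test 2 (use post1 as new prior): P(+) = 3/5*9/13 + 3/10*4/13 = 33/65
P(B|+,+) = (27/65)/(33/65) = 9/11

9/11


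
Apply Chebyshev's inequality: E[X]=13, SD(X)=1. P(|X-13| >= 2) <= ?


k = 2/1 = 2
Chebyshev: P(|X-mu| >= k*sigma) <= 1/k^2 = 1/2^2 = 1/4

1/4


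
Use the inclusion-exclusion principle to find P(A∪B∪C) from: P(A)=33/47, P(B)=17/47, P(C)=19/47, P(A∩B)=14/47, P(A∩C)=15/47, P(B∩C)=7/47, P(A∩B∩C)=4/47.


P(A∪B∪C) = P(A)+P(B)+P(C) - P(AB)-P(AC)-P(BC) + P(ABC)
= 33/47+17/47+19/47 - 14/47-15/47-7/47 + 4/47
= 37/47

37/47


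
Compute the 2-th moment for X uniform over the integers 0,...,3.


E[X^2] = (1/4) * sum(x^2 for x=0..3)
= 14/4 = 7/2

7/2


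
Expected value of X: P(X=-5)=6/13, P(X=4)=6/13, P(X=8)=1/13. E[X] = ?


E[X] = sum(x * P(x))
= -5*6/13 + 4*6/13 + 8*1/13
= 2/13

2/13


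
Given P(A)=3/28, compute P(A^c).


P(A') = 1 - P(A) = 1 - 3/28 = 25/28

25/28


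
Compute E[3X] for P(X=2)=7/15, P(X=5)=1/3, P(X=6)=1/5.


E[3X] = sum(g(x)*P(x))
= 6*7/15 + 15*1/3 + 18*1/5
= 57/5

57/5


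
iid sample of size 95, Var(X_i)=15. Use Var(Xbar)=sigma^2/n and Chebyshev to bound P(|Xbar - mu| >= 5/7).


Var(Xbar) = Var(X)/n = 15/95
Chebyshev: P(|Xbar-mu| >= 5/7) <= Var(Xbar)/(5/7)^2 = (3/19)/(25/49) = 147/475

147/475


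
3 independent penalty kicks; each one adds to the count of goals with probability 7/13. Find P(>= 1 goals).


P(at least one) = 1 - P(none)
P(none) = (1 - 7/13)^3 = (6/13)^3 = 216/2197
P(at least one) = 1 - 216/2197 = 1981/2197

1981/2197


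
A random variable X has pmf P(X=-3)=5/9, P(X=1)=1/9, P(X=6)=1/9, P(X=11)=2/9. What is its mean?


E[X] = sum(x * P(x))
= -3*5/9 + 1*1/9 + 6*1/9 + 11*2/9
= 14/9

14/9


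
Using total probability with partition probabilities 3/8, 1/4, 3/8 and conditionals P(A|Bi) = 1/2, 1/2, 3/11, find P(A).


P(A) = P(A|B1)P(B1) + P(A|B2)P(B2) + P(A|B3)P(B3)
= 1/2*3/8 + 1/2*1/4 + 3/11*3/8
= 3/16 + 1/8 + 9/88 = 73/176

73/176


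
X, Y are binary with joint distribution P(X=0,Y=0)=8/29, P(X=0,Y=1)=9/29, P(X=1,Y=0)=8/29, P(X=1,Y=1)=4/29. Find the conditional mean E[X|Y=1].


P(Y=1) = 13/29
E[X|Y=1] = (0*9 + 1*4)/13 = 4/13

4/13


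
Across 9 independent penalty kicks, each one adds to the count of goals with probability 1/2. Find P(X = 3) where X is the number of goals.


P(X=3) = C(9,3) * p^3 * (1-p)^6
= 84 * 1/8 * 1/64
= 21/128

21/128


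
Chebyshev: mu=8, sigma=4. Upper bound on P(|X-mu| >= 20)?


k = 20/4 = 5
Chebyshev: P(|X-mu| >= k*sigma) <= 1/k^2 = 1/5^2 = 1/25

1/25


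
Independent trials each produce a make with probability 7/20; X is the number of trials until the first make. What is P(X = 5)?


P(X=5) = (1-p)^4 * p = (13/20)^4 * 7/20
= 28561/160000 * 7/20 = 199927/3200000

199927/3200000


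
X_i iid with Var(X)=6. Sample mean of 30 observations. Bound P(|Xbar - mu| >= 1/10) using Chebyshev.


Var(Xbar) = Var(X)/n = 6/30
Chebyshev: P(|Xbar-mu| >= 1/10) <= Var(Xbar)/(1/10)^2 = (1/5)/(1/100) = 20
Bound exceeds 1, so trivial bound: 1

1


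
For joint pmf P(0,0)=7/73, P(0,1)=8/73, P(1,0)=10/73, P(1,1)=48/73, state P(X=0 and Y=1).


Read from table: P(X=0, Y=1) = 8/73

8/73


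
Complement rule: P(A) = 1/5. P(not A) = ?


P(A') = 1 - P(A) = 1 - 1/5 = 4/5

4/5


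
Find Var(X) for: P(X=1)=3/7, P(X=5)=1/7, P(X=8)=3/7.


E[X] = 32/7, E[X^2] = 220/7
Var(X) = E[X^2] - (E[X])^2 = 220/7 - (32/7)^2 = 516/49

516/49


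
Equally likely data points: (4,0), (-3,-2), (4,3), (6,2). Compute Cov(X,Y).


E[X]=11/4, E[Y]=3/4, E[XY]=15/2
Cov(X,Y) = E[XY] - E[X]E[Y] = 15/2 - 11/4*3/4 = 87/16

87/16


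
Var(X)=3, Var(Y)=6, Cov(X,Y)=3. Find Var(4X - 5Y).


Var(4X - 5Y) = 4^2*Var(X) + (-5)^2*Var(Y) + 2*4*(-5)*Cov(X,Y)
= 16*3 + 25*6 - 40*3
= 48 + 150 - 120 = 78

78


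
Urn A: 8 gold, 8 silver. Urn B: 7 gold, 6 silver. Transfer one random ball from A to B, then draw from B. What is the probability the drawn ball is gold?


P(transfer gold) = 8/16 = 1/2; P(transfer silver) = 1/2
If gold transferred: Urn II has 8 gold of 14, so P(gold|gold moved) = 4/7
If silver transferred: Urn II has 7 gold of 14, so P(gold|silver moved) = 1/2
By total probability: P(gold) = 1/2*4/7 + 1/2*1/2 = 15/28

15/28


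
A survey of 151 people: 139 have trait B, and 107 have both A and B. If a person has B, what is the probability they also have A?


P(A|B) = P(A∩B)/P(B) = (107/151)/(139/151) = 107/139

107/139


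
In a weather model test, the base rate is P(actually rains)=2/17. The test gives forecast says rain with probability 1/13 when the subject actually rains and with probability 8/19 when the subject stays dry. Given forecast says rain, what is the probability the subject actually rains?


P(A) = P(A|B)P(B) + P(A|B')P(B') = 1/13*2/17 + 8/19*15/17 = 94/247
P(B|A) = P(A|B)P(B)/P(A) = (2/221)/(94/247) = 19/799

19/799


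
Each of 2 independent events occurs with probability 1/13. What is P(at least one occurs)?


P(at least one) = 1 - P(none)
P(none) = (1 - 1/13)^2 = (12/13)^2 = 144/169
P(at least one) = 1 - 144/169 = 25/169

25/169


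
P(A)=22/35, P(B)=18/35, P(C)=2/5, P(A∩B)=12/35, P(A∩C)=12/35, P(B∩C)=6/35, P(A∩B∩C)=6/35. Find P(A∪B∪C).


P(A∪B∪C) = P(A)+P(B)+P(C) - P(AB)-P(AC)-P(BC) + P(ABC)
= 22/35+18/35+2/5 - 12/35-12/35-6/35 + 6/35
= 6/7

6/7


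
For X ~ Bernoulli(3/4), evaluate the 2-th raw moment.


For Bernoulli: X in {0,1}
E[X^2] = 0^2*(1-3/4) + 1^2*3/4 = 3/4

3/4


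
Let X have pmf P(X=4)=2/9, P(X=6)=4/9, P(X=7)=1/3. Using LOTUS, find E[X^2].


E[X^2] = sum(g(x)*P(x))
= 16*2/9 + 36*4/9 + 49*1/3
= 323/9

323/9


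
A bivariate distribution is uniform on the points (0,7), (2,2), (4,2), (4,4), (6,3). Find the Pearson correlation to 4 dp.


Cov(X,Y) = -2.3200, Var(X) = 4.1600, Var(Y) = 3.4400
rho = Cov/(sqrt(VarX)*sqrt(VarY)) = -0.6133

-0.6133


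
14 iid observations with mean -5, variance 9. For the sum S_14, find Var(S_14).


By independence, Var(S_n) = n*Var(X_1) = 14*9 = 126

126


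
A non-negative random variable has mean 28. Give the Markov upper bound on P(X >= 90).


Markov: P(X >= a) <= E[X]/a
P(X >= 90) <= 28/90 = 14/45

14/45


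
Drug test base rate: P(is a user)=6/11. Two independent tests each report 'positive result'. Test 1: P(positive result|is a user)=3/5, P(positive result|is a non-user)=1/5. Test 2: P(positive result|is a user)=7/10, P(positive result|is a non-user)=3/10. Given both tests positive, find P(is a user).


After test 1: P(+) = 3/5*6/11 + 1/5*5/11 = 23/55
P(B|+) = (18/55)/(23/55) = 18/23
After test 2 (use post1 as new prior): P(+) = 7/10*18/23 + 3/10*5/23 = 141/230
P(B|+,+) = (63/115)/(141/230) = 42/47

42/47


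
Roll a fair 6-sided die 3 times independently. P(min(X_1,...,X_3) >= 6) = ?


P(min >= 6) = P(all X_i >= 6) = (P(X_1 >= 6))^3
= (1/6)^3 = 1/216

1/216


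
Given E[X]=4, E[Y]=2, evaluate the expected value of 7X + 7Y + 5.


E[7X + 7Y + 5] = 7*E[X] + 7*E[Y] + 5
= (7)*(4) + (7)*(2) + (5)
= 28 + 14 + 5 = 47

47


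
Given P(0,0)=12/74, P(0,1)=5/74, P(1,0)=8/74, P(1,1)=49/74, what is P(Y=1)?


P(Y=1) = P(0,1)+P(1,1) = 5/74 + 49/74 = 54/74 = 27/37

27/37


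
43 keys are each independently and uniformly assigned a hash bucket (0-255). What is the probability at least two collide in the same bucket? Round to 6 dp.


P(all different) = prod((256-i)/256 for i=0..42) = 0.023741
P(at least one match) = 1 - 0.023741 = 0.976259

0.976259


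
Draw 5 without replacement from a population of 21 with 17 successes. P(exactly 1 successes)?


P(X=1) = C(17,1)*C(4,4) / C(21,5)
= 17*1 / 20349
= 17/20349 = 1/1197

1/1197


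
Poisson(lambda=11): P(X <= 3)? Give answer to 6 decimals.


P(X<=3) = e^(-11)*11^0/0! + e^(-11)*11^1/1! + e^(-11)*11^2/2! + e^(-11)*11^3/3!
≈ 0.0000167017 + 0.0001837187 + 0.0010104529 + 0.0037049940
= 0.0049158673
≈ 0.004916

0.004916


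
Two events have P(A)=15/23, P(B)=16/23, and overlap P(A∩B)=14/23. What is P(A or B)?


P(A∪B) = P(A) + P(B) - P(A∩B)
= 15/23 + 16/23 - 14/23 = 17/23

17/23


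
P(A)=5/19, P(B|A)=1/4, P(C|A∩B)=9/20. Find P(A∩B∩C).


P(A∩B∩C) = P(A) * P(B|A) * P(C|A∩B)
= 5/19 * 1/4 * 9/20
= 5/76 * 9/20 = 9/304

9/304


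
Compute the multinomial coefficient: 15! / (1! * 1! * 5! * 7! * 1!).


15! = 1307674368000
Denominator: 1!=1 * 1!=1 * 5!=120 * 7!=5040 * 1!=1
Coefficient = 1307674368000 / 604800 = 2162160

2162160


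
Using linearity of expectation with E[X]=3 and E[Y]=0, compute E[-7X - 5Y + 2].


E[-7X - 5Y + 2] = -7*E[X] - 5*E[Y] + 2
= (-7)*(3) + (-5)*(0) + (2)
= -21 + 0 + 2 = -19

-19
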